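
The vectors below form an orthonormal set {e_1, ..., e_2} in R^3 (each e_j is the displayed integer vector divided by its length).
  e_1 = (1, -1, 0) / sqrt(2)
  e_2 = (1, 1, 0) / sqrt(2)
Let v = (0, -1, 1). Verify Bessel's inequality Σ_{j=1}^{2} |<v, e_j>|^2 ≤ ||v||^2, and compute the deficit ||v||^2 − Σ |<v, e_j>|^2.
Σ |<v, e_j>|^2 = 1; ||v||^2 = 2; deficit = 1

Write each e_j = u_j / sqrt(<u_j, u_j>) where u_j is the displayed integer vector. Then <v, e_j> = <v, u_j> / sqrt(<u_j, u_j>), so |<v, e_j>|^2 = <v, u_j>^2 / <u_j, u_j>.
Coefficients: <v, e_1> = 1/sqrt(2), <v, e_2> = -1/sqrt(2).
Square and sum: Σ |<v, e_j>|^2 = 1.
Compute ||v||^2 = v·v = 2.
Deficit = 2 − 1 = 1 ≥ 0, confirming Bessel's inequality. (The deficit equals ||v − Σ <v,e_j> e_j||^2, the squared distance from v to span{e_j}.)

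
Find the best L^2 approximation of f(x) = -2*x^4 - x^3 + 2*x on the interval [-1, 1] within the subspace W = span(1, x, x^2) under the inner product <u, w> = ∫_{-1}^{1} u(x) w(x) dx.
g(x) = -12*x^2/7 + 7*x/5 + 6/35

The best approximation g ∈ W is the orthogonal projection of f onto W. Writing g = a_0 + a_1 x + a_2 x^2, the coefficients solve the normal equations G · a = b where
  G_{ij} = <φ_i, φ_j> and b_i = <f, φ_i>, with φ_0 = 1, φ_1 = x, φ_2 = x^2.
G =
  [2, 0, 2/3]
  [0, 2/3, 0]
  [2/3, 0, 2/5],
b = (-4/5, 14/15, -4/7).
Solving gives a_0 = 6/35, a_1 = 7/5, a_2 = -12/7, so
  g(x) = -12*x^2/7 + 7*x/5 + 6/35.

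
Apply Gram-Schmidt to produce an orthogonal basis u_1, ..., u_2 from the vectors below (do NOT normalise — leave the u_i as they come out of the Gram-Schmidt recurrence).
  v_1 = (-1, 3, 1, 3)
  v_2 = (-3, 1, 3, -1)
Orthogonal basis:
  u_1 = (-1, 3, 1, 3)
  u_2 = (-27/10, 1/10, 27/10, -19/10)

Apply the Gram-Schmidt recurrence
  u_1 = v_1
  u_i = v_i − Σ_{j<i} ((v_i · u_j) / (u_j · u_j)) · u_j.

Step by step this gives:
  u_1 = (-1, 3, 1, 3)
  u_2 = (-27/10, 1/10, 27/10, -19/10)

Orthogonality check:
  u_2 · u_1 = 0 (should be 0)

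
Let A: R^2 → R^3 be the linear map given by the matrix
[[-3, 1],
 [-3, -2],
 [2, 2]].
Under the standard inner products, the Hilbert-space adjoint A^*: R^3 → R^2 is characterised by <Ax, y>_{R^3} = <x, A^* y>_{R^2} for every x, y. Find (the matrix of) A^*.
A^* = A^T =
[[-3, -3, 2],
 [1, -2, 2]]

For real matrices with standard dot products, the defining identity <Ax, y> = <x, A^* y> gives (Ax)^T y = x^T (A^*) y, i.e. x^T A^T y = x^T (A^*) y. Since this holds for all x, y, we must have A^* = A^T. Therefore
A^* =
[[-3, -3, 2],
 [1, -2, 2]].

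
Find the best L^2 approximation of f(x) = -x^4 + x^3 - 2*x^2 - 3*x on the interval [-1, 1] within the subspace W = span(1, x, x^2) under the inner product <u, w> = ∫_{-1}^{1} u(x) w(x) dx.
g(x) = -20*x^2/7 - 12*x/5 + 3/35

The best approximation g ∈ W is the orthogonal projection of f onto W. Writing g = a_0 + a_1 x + a_2 x^2, the coefficients solve the normal equations G · a = b where
  G_{ij} = <φ_i, φ_j> and b_i = <f, φ_i>, with φ_0 = 1, φ_1 = x, φ_2 = x^2.
G =
  [2, 0, 2/3]
  [0, 2/3, 0]
  [2/3, 0, 2/5],
b = (-26/15, -8/5, -38/35).
Solving gives a_0 = 3/35, a_1 = -12/5, a_2 = -20/7, so
  g(x) = -20*x^2/7 - 12*x/5 + 3/35.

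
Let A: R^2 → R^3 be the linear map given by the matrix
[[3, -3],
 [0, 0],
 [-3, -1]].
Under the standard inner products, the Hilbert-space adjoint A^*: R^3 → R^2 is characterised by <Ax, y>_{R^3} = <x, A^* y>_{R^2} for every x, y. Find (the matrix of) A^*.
A^* = A^T =
[[3, 0, -3],
 [-3, 0, -1]]

For real matrices with standard dot products, the defining identity <Ax, y> = <x, A^* y> gives (Ax)^T y = x^T (A^*) y, i.e. x^T A^T y = x^T (A^*) y. Since this holds for all x, y, we must have A^* = A^T. Therefore
A^* =
[[3, 0, -3],
 [-3, 0, -1]].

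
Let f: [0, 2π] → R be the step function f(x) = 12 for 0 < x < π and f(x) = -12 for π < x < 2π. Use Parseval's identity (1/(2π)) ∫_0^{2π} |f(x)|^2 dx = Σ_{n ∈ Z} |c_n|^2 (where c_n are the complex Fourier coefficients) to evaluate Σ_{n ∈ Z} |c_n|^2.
Σ |c_n|^2 = 144

Parseval equates the L^2 energy of f (normalised by 1/(2π)) with the ℓ^2 sum of its Fourier coefficients: (1/(2π)) ∫_0^{2π} |f|^2 = Σ |c_n|^2.
Compute the left side: (1/(2π)) [∫_0^π 12^2 dx + ∫_π^{2π} (-12)^2 dx] = (1/(2π)) · (144π + 144π) = (144 + 144)/2 = 144.
So Σ_{n ∈ Z} |c_n|^2 = 144.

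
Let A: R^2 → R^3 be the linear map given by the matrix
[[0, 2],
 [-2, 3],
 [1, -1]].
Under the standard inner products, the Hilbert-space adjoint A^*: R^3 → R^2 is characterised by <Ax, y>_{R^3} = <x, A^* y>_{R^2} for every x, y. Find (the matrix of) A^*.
A^* = A^T =
[[0, -2, 1],
 [2, 3, -1]]

For real matrices with standard dot products, the defining identity <Ax, y> = <x, A^* y> gives (Ax)^T y = x^T (A^*) y, i.e. x^T A^T y = x^T (A^*) y. Since this holds for all x, y, we must have A^* = A^T. Therefore
A^* =
[[0, -2, 1],
 [2, 3, -1]].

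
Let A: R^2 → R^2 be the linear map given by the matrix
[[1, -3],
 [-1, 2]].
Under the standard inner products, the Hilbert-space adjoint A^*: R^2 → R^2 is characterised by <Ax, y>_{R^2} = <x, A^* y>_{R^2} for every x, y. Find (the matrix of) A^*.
A^* = A^T =
[[1, -1],
 [-3, 2]]

For real matrices with standard dot products, the defining identity <Ax, y> = <x, A^* y> gives (Ax)^T y = x^T (A^*) y, i.e. x^T A^T y = x^T (A^*) y. Since this holds for all x, y, we must have A^* = A^T. Therefore
A^* =
[[1, -1],
 [-3, 2]].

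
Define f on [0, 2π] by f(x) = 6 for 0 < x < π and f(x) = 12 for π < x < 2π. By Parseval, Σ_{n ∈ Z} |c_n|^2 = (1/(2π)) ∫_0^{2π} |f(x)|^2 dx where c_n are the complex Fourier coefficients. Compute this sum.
Σ |c_n|^2 = 90

Parseval equates the L^2 energy of f (normalised by 1/(2π)) with the ℓ^2 sum of its Fourier coefficients: (1/(2π)) ∫_0^{2π} |f|^2 = Σ |c_n|^2.
Compute the left side: (1/(2π)) [∫_0^π 6^2 dx + ∫_π^{2π} 12^2 dx] = (1/(2π)) · (36π + 144π) = (36 + 144)/2 = 90.
So Σ_{n ∈ Z} |c_n|^2 = 90.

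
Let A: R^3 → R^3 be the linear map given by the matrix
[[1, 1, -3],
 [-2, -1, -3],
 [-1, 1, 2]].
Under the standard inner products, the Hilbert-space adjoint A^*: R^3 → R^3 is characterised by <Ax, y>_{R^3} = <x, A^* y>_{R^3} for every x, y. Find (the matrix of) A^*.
A^* = A^T =
[[1, -2, -1],
 [1, -1, 1],
 [-3, -3, 2]]

For real matrices with standard dot products, the defining identity <Ax, y> = <x, A^* y> gives (Ax)^T y = x^T (A^*) y, i.e. x^T A^T y = x^T (A^*) y. Since this holds for all x, y, we must have A^* = A^T. Therefore
A^* =
[[1, -2, -1],
 [1, -1, 1],
 [-3, -3, 2]].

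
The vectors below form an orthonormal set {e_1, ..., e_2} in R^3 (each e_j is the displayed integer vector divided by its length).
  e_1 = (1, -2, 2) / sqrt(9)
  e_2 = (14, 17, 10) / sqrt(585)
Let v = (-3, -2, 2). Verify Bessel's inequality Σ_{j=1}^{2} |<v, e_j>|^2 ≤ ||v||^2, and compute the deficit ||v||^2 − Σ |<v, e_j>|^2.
Σ |<v, e_j>|^2 = 529/65; ||v||^2 = 17; deficit = 576/65

Write each e_j = u_j / sqrt(<u_j, u_j>) where u_j is the displayed integer vector. Then <v, e_j> = <v, u_j> / sqrt(<u_j, u_j>), so |<v, e_j>|^2 = <v, u_j>^2 / <u_j, u_j>.
Coefficients: <v, e_1> = 5/sqrt(9), <v, e_2> = -56/sqrt(585).
Square and sum: Σ |<v, e_j>|^2 = 529/65.
Compute ||v||^2 = v·v = 17.
Deficit = 17 − 529/65 = 576/65 ≥ 0, confirming Bessel's inequality. (The deficit equals ||v − Σ <v,e_j> e_j||^2, the squared distance from v to span{e_j}.)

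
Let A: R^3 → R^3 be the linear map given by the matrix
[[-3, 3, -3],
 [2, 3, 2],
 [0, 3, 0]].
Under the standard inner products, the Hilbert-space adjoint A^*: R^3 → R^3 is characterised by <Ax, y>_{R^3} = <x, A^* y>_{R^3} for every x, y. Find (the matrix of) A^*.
A^* = A^T =
[[-3, 2, 0],
 [3, 3, 3],
 [-3, 2, 0]]

For real matrices with standard dot products, the defining identity <Ax, y> = <x, A^* y> gives (Ax)^T y = x^T (A^*) y, i.e. x^T A^T y = x^T (A^*) y. Since this holds for all x, y, we must have A^* = A^T. Therefore
A^* =
[[-3, 2, 0],
 [3, 3, 3],
 [-3, 2, 0]].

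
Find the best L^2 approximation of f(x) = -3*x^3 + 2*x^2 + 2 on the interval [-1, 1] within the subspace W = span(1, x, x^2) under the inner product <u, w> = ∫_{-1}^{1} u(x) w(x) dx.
g(x) = 2*x^2 - 9*x/5 + 2

The best approximation g ∈ W is the orthogonal projection of f onto W. Writing g = a_0 + a_1 x + a_2 x^2, the coefficients solve the normal equations G · a = b where
  G_{ij} = <φ_i, φ_j> and b_i = <f, φ_i>, with φ_0 = 1, φ_1 = x, φ_2 = x^2.
G =
  [2, 0, 2/3]
  [0, 2/3, 0]
  [2/3, 0, 2/5],
b = (16/3, -6/5, 32/15).
Solving gives a_0 = 2, a_1 = -9/5, a_2 = 2, so
  g(x) = 2*x^2 - 9*x/5 + 2.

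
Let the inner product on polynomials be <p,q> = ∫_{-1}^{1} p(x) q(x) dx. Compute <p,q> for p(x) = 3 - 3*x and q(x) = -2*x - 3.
<p,q> = -14

Expand the product: p(x)·q(x) = 6*x^2 + 3*x - 9.
∫_{-1}^{1} of each monomial x^k gives [2/(k+1) if k even, 0 if k odd]. Integrating term-by-term (or equivalently evaluating the antiderivative F(x) = 2*x^3 + 3*x^2/2 - 9*x at the endpoints):
  F(1) − F(−1) = -11/2 − (17/2) = -14.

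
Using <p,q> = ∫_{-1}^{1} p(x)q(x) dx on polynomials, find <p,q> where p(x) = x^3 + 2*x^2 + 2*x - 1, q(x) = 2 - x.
<p,q> = -46/15

Expand the product: p(x)·q(x) = -x^4 + 2*x^2 + 5*x - 2.
∫_{-1}^{1} of each monomial x^k gives [2/(k+1) if k even, 0 if k odd]. Integrating term-by-term (or equivalently evaluating the antiderivative F(x) = -x^5/5 + 2*x^3/3 + 5*x^2/2 - 2*x at the endpoints):
  F(1) − F(−1) = 29/30 − (121/30) = -46/15.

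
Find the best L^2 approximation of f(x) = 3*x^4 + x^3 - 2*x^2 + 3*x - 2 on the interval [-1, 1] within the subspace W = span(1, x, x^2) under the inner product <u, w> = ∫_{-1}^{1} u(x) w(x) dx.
g(x) = 4*x^2/7 + 18*x/5 - 79/35

The best approximation g ∈ W is the orthogonal projection of f onto W. Writing g = a_0 + a_1 x + a_2 x^2, the coefficients solve the normal equations G · a = b where
  G_{ij} = <φ_i, φ_j> and b_i = <f, φ_i>, with φ_0 = 1, φ_1 = x, φ_2 = x^2.
G =
  [2, 0, 2/3]
  [0, 2/3, 0]
  [2/3, 0, 2/5],
b = (-62/15, 12/5, -134/105).
Solving gives a_0 = -79/35, a_1 = 18/5, a_2 = 4/7, so
  g(x) = 4*x^2/7 + 18*x/5 - 79/35.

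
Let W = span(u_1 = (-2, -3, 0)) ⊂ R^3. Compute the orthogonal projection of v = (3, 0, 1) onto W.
proj_W(v) = (12/13, 18/13, 0)

Set up U = [u_1 | ... | u_1] ∈ R^(3×1). The projector onto W = col(U) is P = U (U^T U)^(-1) U^T.
Compute U^T U =
  [13],
and U^T v = (-6).
Solve U^T U · c = U^T v for the coefficients: c = (-6/13). The projection is proj_W(v) = U c.
Check: (v - proj_W(v)) · u_1 = 0  (should be 0).
Result: proj_W(v) = (12/13, 18/13, 0).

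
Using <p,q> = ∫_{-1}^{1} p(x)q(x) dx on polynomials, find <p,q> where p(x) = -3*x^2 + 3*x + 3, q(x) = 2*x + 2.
<p,q> = 12

Expand the product: p(x)·q(x) = -6*x^3 + 12*x + 6.
∫_{-1}^{1} of each monomial x^k gives [2/(k+1) if k even, 0 if k odd]. Integrating term-by-term (or equivalently evaluating the antiderivative F(x) = -3*x^4/2 + 6*x^2 + 6*x at the endpoints):
  F(1) − F(−1) = 21/2 − (-3/2) = 12.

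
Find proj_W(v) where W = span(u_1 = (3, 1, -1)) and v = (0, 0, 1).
proj_W(v) = (-3/11, -1/11, 1/11)

Set up U = [u_1 | ... | u_1] ∈ R^(3×1). The projector onto W = col(U) is P = U (U^T U)^(-1) U^T.
Compute U^T U =
  [11],
and U^T v = (-1).
Solve U^T U · c = U^T v for the coefficients: c = (-1/11). The projection is proj_W(v) = U c.
Check: (v - proj_W(v)) · u_1 = 0  (should be 0).
Result: proj_W(v) = (-3/11, -1/11, 1/11).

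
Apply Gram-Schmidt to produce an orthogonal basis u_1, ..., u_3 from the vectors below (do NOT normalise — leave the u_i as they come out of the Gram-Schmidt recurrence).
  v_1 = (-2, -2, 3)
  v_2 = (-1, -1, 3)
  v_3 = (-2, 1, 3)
Orthogonal basis:
  u_1 = (-2, -2, 3)
  u_2 = (9/17, 9/17, 12/17)
  u_3 = (-3/2, 3/2, 0)

Apply the Gram-Schmidt recurrence
  u_1 = v_1
  u_i = v_i − Σ_{j<i} ((v_i · u_j) / (u_j · u_j)) · u_j.

Step by step this gives:
  u_1 = (-2, -2, 3)
  u_2 = (9/17, 9/17, 12/17)
  u_3 = (-3/2, 3/2, 0)

Orthogonality check:
  u_2 · u_1 = 0 (should be 0)
  u_3 · u_1 = 0 (should be 0)
  u_3 · u_2 = 0 (should be 0)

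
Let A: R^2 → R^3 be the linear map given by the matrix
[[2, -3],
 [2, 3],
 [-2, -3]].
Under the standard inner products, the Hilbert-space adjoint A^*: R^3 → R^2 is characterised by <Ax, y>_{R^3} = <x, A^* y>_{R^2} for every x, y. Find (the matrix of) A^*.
A^* = A^T =
[[2, 2, -2],
 [-3, 3, -3]]

For real matrices with standard dot products, the defining identity <Ax, y> = <x, A^* y> gives (Ax)^T y = x^T (A^*) y, i.e. x^T A^T y = x^T (A^*) y. Since this holds for all x, y, we must have A^* = A^T. Therefore
A^* =
[[2, 2, -2],
 [-3, 3, -3]].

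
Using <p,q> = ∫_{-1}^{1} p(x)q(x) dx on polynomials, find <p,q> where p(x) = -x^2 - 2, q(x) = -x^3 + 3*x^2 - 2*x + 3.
<p,q> = -96/5

Expand the product: p(x)·q(x) = x^5 - 3*x^4 + 4*x^3 - 9*x^2 + 4*x - 6.
∫_{-1}^{1} of each monomial x^k gives [2/(k+1) if k even, 0 if k odd]. Integrating term-by-term (or equivalently evaluating the antiderivative F(x) = x^6/6 - 3*x^5/5 + x^4 - 3*x^3 + 2*x^2 - 6*x at the endpoints):
  F(1) − F(−1) = -193/30 − (383/30) = -96/5.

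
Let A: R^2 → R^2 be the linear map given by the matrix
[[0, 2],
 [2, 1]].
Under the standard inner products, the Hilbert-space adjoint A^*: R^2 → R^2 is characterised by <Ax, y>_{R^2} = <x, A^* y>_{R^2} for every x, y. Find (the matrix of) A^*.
A^* = A^T =
[[0, 2],
 [2, 1]]

For real matrices with standard dot products, the defining identity <Ax, y> = <x, A^* y> gives (Ax)^T y = x^T (A^*) y, i.e. x^T A^T y = x^T (A^*) y. Since this holds for all x, y, we must have A^* = A^T. Therefore
A^* =
[[0, 2],
 [2, 1]].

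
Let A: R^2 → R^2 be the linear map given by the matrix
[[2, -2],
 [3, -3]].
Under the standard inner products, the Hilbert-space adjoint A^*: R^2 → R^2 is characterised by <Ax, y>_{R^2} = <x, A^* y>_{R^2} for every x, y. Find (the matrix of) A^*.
A^* = A^T =
[[2, 3],
 [-2, -3]]

For real matrices with standard dot products, the defining identity <Ax, y> = <x, A^* y> gives (Ax)^T y = x^T (A^*) y, i.e. x^T A^T y = x^T (A^*) y. Since this holds for all x, y, we must have A^* = A^T. Therefore
A^* =
[[2, 3],
 [-2, -3]].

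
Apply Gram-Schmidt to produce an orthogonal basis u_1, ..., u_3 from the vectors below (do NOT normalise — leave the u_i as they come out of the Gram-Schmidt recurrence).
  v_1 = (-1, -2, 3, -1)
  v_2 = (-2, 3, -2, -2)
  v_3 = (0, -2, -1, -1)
Orthogonal basis:
  u_1 = (-1, -2, 3, -1)
  u_2 = (-38/15, 29/15, -2/5, -38/15)
  u_3 = (-2/251, -408/251, -357/251, -253/251)

Apply the Gram-Schmidt recurrence
  u_1 = v_1
  u_i = v_i − Σ_{j<i} ((v_i · u_j) / (u_j · u_j)) · u_j.

Step by step this gives:
  u_1 = (-1, -2, 3, -1)
  u_2 = (-38/15, 29/15, -2/5, -38/15)
  u_3 = (-2/251, -408/251, -357/251, -253/251)

Orthogonality check:
  u_2 · u_1 = 0 (should be 0)
  u_3 · u_1 = 0 (should be 0)
  u_3 · u_2 = 0 (should be 0)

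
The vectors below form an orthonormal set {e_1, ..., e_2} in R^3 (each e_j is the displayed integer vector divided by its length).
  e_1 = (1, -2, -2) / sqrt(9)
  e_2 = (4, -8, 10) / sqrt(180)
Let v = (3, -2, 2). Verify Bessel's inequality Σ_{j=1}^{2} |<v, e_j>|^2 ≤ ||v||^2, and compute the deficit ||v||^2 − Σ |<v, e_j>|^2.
Σ |<v, e_j>|^2 = 69/5; ||v||^2 = 17; deficit = 16/5

Write each e_j = u_j / sqrt(<u_j, u_j>) where u_j is the displayed integer vector. Then <v, e_j> = <v, u_j> / sqrt(<u_j, u_j>), so |<v, e_j>|^2 = <v, u_j>^2 / <u_j, u_j>.
Coefficients: <v, e_1> = 3/sqrt(9), <v, e_2> = 48/sqrt(180).
Square and sum: Σ |<v, e_j>|^2 = 69/5.
Compute ||v||^2 = v·v = 17.
Deficit = 17 − 69/5 = 16/5 ≥ 0, confirming Bessel's inequality. (The deficit equals ||v − Σ <v,e_j> e_j||^2, the squared distance from v to span{e_j}.)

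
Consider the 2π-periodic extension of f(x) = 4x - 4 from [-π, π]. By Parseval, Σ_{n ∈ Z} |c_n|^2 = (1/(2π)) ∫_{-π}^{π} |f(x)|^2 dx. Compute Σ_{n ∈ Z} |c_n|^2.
Σ |c_n|^2 = 16π^2/3 + 16

Expand and integrate term by term over [-π, π]:
  ∫ (4x)^2 dx = 16·(2π^3/3); ∫ 2·4·(-4)·x dx = 0 (odd integrand); ∫ (-4)^2 dx = 16·2π.
So (1/(2π)) ∫_{-π}^{π} (4x - 4)^2 dx = 16π^2/3 + 16 = 16π^2/3 + 16.
Parseval ⇒ Σ |c_n|^2 = 16π^2/3 + 16.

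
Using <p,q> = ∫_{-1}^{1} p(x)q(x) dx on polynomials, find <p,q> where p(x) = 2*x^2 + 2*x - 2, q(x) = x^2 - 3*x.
<p,q> = -68/15

Expand the product: p(x)·q(x) = 2*x^4 - 4*x^3 - 8*x^2 + 6*x.
∫_{-1}^{1} of each monomial x^k gives [2/(k+1) if k even, 0 if k odd]. Integrating term-by-term (or equivalently evaluating the antiderivative F(x) = 2*x^5/5 - x^4 - 8*x^3/3 + 3*x^2 at the endpoints):
  F(1) − F(−1) = -4/15 − (64/15) = -68/15.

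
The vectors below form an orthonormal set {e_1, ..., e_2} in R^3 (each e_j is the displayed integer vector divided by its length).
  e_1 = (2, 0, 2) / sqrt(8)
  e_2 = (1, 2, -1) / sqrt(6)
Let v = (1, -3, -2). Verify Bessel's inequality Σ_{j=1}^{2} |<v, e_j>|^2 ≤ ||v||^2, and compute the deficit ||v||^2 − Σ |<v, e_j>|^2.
Σ |<v, e_j>|^2 = 2; ||v||^2 = 14; deficit = 12

Write each e_j = u_j / sqrt(<u_j, u_j>) where u_j is the displayed integer vector. Then <v, e_j> = <v, u_j> / sqrt(<u_j, u_j>), so |<v, e_j>|^2 = <v, u_j>^2 / <u_j, u_j>.
Coefficients: <v, e_1> = -2/sqrt(8), <v, e_2> = -3/sqrt(6).
Square and sum: Σ |<v, e_j>|^2 = 2.
Compute ||v||^2 = v·v = 14.
Deficit = 14 − 2 = 12 ≥ 0, confirming Bessel's inequality. (The deficit equals ||v − Σ <v,e_j> e_j||^2, the squared distance from v to span{e_j}.)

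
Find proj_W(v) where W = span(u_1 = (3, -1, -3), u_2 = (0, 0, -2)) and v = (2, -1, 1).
proj_W(v) = (21/10, -7/10, 1)

Set up U = [u_1 | ... | u_2] ∈ R^(3×2). The projector onto W = col(U) is P = U (U^T U)^(-1) U^T.
Compute U^T U =
  [19, 6]
  [6, 4],
and U^T v = (4, -2).
Solve U^T U · c = U^T v for the coefficients: c = (7/10, -31/20). The projection is proj_W(v) = U c.
Check: (v - proj_W(v)) · u_1 = 0  (should be 0).
Check: (v - proj_W(v)) · u_2 = 0  (should be 0).
Result: proj_W(v) = (21/10, -7/10, 1).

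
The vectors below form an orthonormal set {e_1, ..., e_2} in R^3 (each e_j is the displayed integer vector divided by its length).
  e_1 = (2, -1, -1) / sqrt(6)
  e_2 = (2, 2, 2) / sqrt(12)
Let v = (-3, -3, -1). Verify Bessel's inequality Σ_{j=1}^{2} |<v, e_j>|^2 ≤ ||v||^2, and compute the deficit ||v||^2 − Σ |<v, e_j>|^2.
Σ |<v, e_j>|^2 = 17; ||v||^2 = 19; deficit = 2

Write each e_j = u_j / sqrt(<u_j, u_j>) where u_j is the displayed integer vector. Then <v, e_j> = <v, u_j> / sqrt(<u_j, u_j>), so |<v, e_j>|^2 = <v, u_j>^2 / <u_j, u_j>.
Coefficients: <v, e_1> = -2/sqrt(6), <v, e_2> = -14/sqrt(12).
Square and sum: Σ |<v, e_j>|^2 = 17.
Compute ||v||^2 = v·v = 19.
Deficit = 19 − 17 = 2 ≥ 0, confirming Bessel's inequality. (The deficit equals ||v − Σ <v,e_j> e_j||^2, the squared distance from v to span{e_j}.)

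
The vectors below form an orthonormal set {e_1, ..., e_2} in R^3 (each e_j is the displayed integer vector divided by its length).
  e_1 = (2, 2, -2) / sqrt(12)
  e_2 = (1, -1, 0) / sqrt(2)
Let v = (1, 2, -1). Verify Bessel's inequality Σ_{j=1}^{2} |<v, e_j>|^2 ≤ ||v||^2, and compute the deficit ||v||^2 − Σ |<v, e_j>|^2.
Σ |<v, e_j>|^2 = 35/6; ||v||^2 = 6; deficit = 1/6

Write each e_j = u_j / sqrt(<u_j, u_j>) where u_j is the displayed integer vector. Then <v, e_j> = <v, u_j> / sqrt(<u_j, u_j>), so |<v, e_j>|^2 = <v, u_j>^2 / <u_j, u_j>.
Coefficients: <v, e_1> = 8/sqrt(12), <v, e_2> = -1/sqrt(2).
Square and sum: Σ |<v, e_j>|^2 = 35/6.
Compute ||v||^2 = v·v = 6.
Deficit = 6 − 35/6 = 1/6 ≥ 0, confirming Bessel's inequality. (The deficit equals ||v − Σ <v,e_j> e_j||^2, the squared distance from v to span{e_j}.)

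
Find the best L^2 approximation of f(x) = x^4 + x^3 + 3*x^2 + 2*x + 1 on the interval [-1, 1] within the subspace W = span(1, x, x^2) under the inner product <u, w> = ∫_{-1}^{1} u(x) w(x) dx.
g(x) = 27*x^2/7 + 13*x/5 + 32/35

The best approximation g ∈ W is the orthogonal projection of f onto W. Writing g = a_0 + a_1 x + a_2 x^2, the coefficients solve the normal equations G · a = b where
  G_{ij} = <φ_i, φ_j> and b_i = <f, φ_i>, with φ_0 = 1, φ_1 = x, φ_2 = x^2.
G =
  [2, 0, 2/3]
  [0, 2/3, 0]
  [2/3, 0, 2/5],
b = (22/5, 26/15, 226/105).
Solving gives a_0 = 32/35, a_1 = 13/5, a_2 = 27/7, so
  g(x) = 27*x^2/7 + 13*x/5 + 32/35.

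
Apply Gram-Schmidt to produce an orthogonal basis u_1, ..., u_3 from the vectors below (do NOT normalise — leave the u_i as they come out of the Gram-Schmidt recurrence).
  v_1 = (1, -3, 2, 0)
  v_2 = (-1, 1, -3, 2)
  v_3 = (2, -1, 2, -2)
Orthogonal basis:
  u_1 = (1, -3, 2, 0)
  u_2 = (-2/7, -8/7, -11/7, 2)
  u_3 = (123/110, -3/110, -3/5, -18/55)

Apply the Gram-Schmidt recurrence
  u_1 = v_1
  u_i = v_i − Σ_{j<i} ((v_i · u_j) / (u_j · u_j)) · u_j.

Step by step this gives:
  u_1 = (1, -3, 2, 0)
  u_2 = (-2/7, -8/7, -11/7, 2)
  u_3 = (123/110, -3/110, -3/5, -18/55)

Orthogonality check:
  u_2 · u_1 = 0 (should be 0)
  u_3 · u_1 = 0 (should be 0)
  u_3 · u_2 = 0 (should be 0)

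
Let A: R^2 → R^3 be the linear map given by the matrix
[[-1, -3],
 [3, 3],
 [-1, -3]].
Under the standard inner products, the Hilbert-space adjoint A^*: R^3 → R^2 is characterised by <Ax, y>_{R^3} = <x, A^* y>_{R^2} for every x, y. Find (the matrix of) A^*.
A^* = A^T =
[[-1, 3, -1],
 [-3, 3, -3]]

For real matrices with standard dot products, the defining identity <Ax, y> = <x, A^* y> gives (Ax)^T y = x^T (A^*) y, i.e. x^T A^T y = x^T (A^*) y. Since this holds for all x, y, we must have A^* = A^T. Therefore
A^* =
[[-1, 3, -1],
 [-3, 3, -3]].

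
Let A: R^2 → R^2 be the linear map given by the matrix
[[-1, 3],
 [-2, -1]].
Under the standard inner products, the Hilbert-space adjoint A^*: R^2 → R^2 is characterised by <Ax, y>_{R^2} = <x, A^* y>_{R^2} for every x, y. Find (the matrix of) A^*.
A^* = A^T =
[[-1, -2],
 [3, -1]]

For real matrices with standard dot products, the defining identity <Ax, y> = <x, A^* y> gives (Ax)^T y = x^T (A^*) y, i.e. x^T A^T y = x^T (A^*) y. Since this holds for all x, y, we must have A^* = A^T. Therefore
A^* =
[[-1, -2],
 [3, -1]].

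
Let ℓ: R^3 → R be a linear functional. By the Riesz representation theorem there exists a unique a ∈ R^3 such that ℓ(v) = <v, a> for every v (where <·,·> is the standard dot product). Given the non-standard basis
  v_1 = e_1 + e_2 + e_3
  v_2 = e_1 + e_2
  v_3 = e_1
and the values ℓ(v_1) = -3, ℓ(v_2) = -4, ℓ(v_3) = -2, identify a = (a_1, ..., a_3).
a = (-2, -2, 1)

Write a = (a_1, ..., a_3) in the standard basis. For each basis vector v_i, ℓ(v_i) = <v_i, a> is a linear equation in the a_j's. Collect the n equations into a matrix system V a = ℓ, where row i of V is v_i (expressed in the standard basis). Since V is invertible (lower-triangular with 1s on the diagonal, up to permutation), solve by back-substitution:
  V =
[[1, 1, 1],
 [1, 1, 0],
 [1, 0, 0]]
  V a = (-3, -4, -2)
Solving gives a = (-2, -2, 1).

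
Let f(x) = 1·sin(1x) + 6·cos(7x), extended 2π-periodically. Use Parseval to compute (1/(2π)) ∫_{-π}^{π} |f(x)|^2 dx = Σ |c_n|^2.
Σ |c_n|^2 = 37/2

Expand |f|^2 and use orthogonality of {sin(nx), cos(mx)} on [-π, π]:
  ∫_{-π}^{π} sin(nx)^2 dx = π, ∫ cos(mx)^2 dx = π, and cross terms integrate to 0.
So ∫_{-π}^{π} f(x)^2 dx = 1^2 · π + 6^2 · π = (1 + 36)π.
Divide by 2π: (1 + 36)/2 = 37/2.
By Parseval, this equals Σ |c_n|^2.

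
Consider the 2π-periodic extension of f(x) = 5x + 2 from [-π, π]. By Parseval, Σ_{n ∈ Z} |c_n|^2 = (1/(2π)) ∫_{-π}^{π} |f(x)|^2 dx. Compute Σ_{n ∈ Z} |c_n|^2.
Σ |c_n|^2 = 25π^2/3 + 4

Expand and integrate term by term over [-π, π]:
  ∫ (5x)^2 dx = 25·(2π^3/3); ∫ 2·5·(2)·x dx = 0 (odd integrand); ∫ 2^2 dx = 4·2π.
So (1/(2π)) ∫_{-π}^{π} (5x + 2)^2 dx = 25π^2/3 + 4 = 25π^2/3 + 4.
Parseval ⇒ Σ |c_n|^2 = 25π^2/3 + 4.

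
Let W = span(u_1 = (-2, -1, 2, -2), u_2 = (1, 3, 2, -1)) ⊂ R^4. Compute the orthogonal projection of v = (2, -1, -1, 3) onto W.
proj_W(v) = (251/194, -21/97, -226/97, 385/194)

Set up U = [u_1 | ... | u_2] ∈ R^(4×2). The projector onto W = col(U) is P = U (U^T U)^(-1) U^T.
Compute U^T U =
  [13, 1]
  [1, 15],
and U^T v = (-11, -6).
Solve U^T U · c = U^T v for the coefficients: c = (-159/194, -67/194). The projection is proj_W(v) = U c.
Check: (v - proj_W(v)) · u_1 = 0  (should be 0).
Check: (v - proj_W(v)) · u_2 = 0  (should be 0).
Result: proj_W(v) = (251/194, -21/97, -226/97, 385/194).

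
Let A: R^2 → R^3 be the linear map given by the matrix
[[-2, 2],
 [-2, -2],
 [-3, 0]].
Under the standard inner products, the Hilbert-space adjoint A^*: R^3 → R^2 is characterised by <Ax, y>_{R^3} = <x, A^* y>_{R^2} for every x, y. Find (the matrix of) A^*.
A^* = A^T =
[[-2, -2, -3],
 [2, -2, 0]]

For real matrices with standard dot products, the defining identity <Ax, y> = <x, A^* y> gives (Ax)^T y = x^T (A^*) y, i.e. x^T A^T y = x^T (A^*) y. Since this holds for all x, y, we must have A^* = A^T. Therefore
A^* =
[[-2, -2, -3],
 [2, -2, 0]].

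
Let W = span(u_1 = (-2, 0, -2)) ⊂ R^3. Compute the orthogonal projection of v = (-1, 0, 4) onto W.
proj_W(v) = (3/2, 0, 3/2)

Set up U = [u_1 | ... | u_1] ∈ R^(3×1). The projector onto W = col(U) is P = U (U^T U)^(-1) U^T.
Compute U^T U =
  [8],
and U^T v = (-6).
Solve U^T U · c = U^T v for the coefficients: c = (-3/4). The projection is proj_W(v) = U c.
Check: (v - proj_W(v)) · u_1 = 0  (should be 0).
Result: proj_W(v) = (3/2, 0, 3/2).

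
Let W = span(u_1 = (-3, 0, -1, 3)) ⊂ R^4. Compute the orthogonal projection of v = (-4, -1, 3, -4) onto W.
proj_W(v) = (9/19, 0, 3/19, -9/19)

Set up U = [u_1 | ... | u_1] ∈ R^(4×1). The projector onto W = col(U) is P = U (U^T U)^(-1) U^T.
Compute U^T U =
  [19],
and U^T v = (-3).
Solve U^T U · c = U^T v for the coefficients: c = (-3/19). The projection is proj_W(v) = U c.
Check: (v - proj_W(v)) · u_1 = 0  (should be 0).
Result: proj_W(v) = (9/19, 0, 3/19, -9/19).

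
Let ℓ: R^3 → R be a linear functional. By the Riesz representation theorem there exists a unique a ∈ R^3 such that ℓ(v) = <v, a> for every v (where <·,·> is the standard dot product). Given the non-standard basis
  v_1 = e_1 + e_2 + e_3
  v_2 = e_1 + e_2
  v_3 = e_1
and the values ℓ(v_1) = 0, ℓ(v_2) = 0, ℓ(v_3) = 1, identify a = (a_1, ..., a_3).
a = (1, -1, 0)

Write a = (a_1, ..., a_3) in the standard basis. For each basis vector v_i, ℓ(v_i) = <v_i, a> is a linear equation in the a_j's. Collect the n equations into a matrix system V a = ℓ, where row i of V is v_i (expressed in the standard basis). Since V is invertible (lower-triangular with 1s on the diagonal, up to permutation), solve by back-substitution:
  V =
[[1, 1, 1],
 [1, 1, 0],
 [1, 0, 0]]
  V a = (0, 0, 1)
Solving gives a = (1, -1, 0).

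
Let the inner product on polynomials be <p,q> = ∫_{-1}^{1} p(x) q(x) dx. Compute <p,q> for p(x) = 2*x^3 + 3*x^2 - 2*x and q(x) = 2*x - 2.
<p,q> = -76/15

Expand the product: p(x)·q(x) = 4*x^4 + 2*x^3 - 10*x^2 + 4*x.
∫_{-1}^{1} of each monomial x^k gives [2/(k+1) if k even, 0 if k odd]. Integrating term-by-term (or equivalently evaluating the antiderivative F(x) = 4*x^5/5 + x^4/2 - 10*x^3/3 + 2*x^2 at the endpoints):
  F(1) − F(−1) = -1/30 − (151/30) = -76/15.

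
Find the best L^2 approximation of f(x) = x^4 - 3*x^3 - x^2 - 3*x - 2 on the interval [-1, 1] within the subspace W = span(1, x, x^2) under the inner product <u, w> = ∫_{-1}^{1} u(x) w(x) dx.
g(x) = -x^2/7 - 24*x/5 - 73/35

The best approximation g ∈ W is the orthogonal projection of f onto W. Writing g = a_0 + a_1 x + a_2 x^2, the coefficients solve the normal equations G · a = b where
  G_{ij} = <φ_i, φ_j> and b_i = <f, φ_i>, with φ_0 = 1, φ_1 = x, φ_2 = x^2.
G =
  [2, 0, 2/3]
  [0, 2/3, 0]
  [2/3, 0, 2/5],
b = (-64/15, -16/5, -152/105).
Solving gives a_0 = -73/35, a_1 = -24/5, a_2 = -1/7, so
  g(x) = -x^2/7 - 24*x/5 - 73/35.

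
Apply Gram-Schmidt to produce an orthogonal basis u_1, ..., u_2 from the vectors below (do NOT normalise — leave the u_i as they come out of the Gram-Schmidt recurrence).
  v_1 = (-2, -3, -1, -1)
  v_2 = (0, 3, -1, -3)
Orthogonal basis:
  u_1 = (-2, -3, -1, -1)
  u_2 = (-2/3, 2, -4/3, -10/3)

Apply the Gram-Schmidt recurrence
  u_1 = v_1
  u_i = v_i − Σ_{j<i} ((v_i · u_j) / (u_j · u_j)) · u_j.

Step by step this gives:
  u_1 = (-2, -3, -1, -1)
  u_2 = (-2/3, 2, -4/3, -10/3)

Orthogonality check:
  u_2 · u_1 = 0 (should be 0)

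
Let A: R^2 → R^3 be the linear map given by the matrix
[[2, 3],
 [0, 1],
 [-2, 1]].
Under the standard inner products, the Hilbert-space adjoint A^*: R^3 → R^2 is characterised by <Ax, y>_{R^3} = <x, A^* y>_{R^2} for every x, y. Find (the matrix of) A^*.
A^* = A^T =
[[2, 0, -2],
 [3, 1, 1]]

For real matrices with standard dot products, the defining identity <Ax, y> = <x, A^* y> gives (Ax)^T y = x^T (A^*) y, i.e. x^T A^T y = x^T (A^*) y. Since this holds for all x, y, we must have A^* = A^T. Therefore
A^* =
[[2, 0, -2],
 [3, 1, 1]].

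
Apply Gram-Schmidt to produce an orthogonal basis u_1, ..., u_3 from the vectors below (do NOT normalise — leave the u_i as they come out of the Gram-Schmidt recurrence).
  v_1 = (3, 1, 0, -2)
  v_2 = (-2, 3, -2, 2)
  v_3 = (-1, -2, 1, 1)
Orthogonal basis:
  u_1 = (3, 1, 0, -2)
  u_2 = (-1/2, 7/2, -2, 1)
  u_3 = (2/7, 0, 1/7, 3/7)

Apply the Gram-Schmidt recurrence
  u_1 = v_1
  u_i = v_i − Σ_{j<i} ((v_i · u_j) / (u_j · u_j)) · u_j.

Step by step this gives:
  u_1 = (3, 1, 0, -2)
  u_2 = (-1/2, 7/2, -2, 1)
  u_3 = (2/7, 0, 1/7, 3/7)

Orthogonality check:
  u_2 · u_1 = 0 (should be 0)
  u_3 · u_1 = 0 (should be 0)
  u_3 · u_2 = 0 (should be 0)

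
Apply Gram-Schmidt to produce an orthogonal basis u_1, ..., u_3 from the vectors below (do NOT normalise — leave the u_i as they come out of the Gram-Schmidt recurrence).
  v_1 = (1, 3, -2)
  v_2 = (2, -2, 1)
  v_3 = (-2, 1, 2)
Orthogonal basis:
  u_1 = (1, 3, -2)
  u_2 = (17/7, -5/7, 1/7)
  u_3 = (19/90, 19/18, 76/45)

Apply the Gram-Schmidt recurrence
  u_1 = v_1
  u_i = v_i − Σ_{j<i} ((v_i · u_j) / (u_j · u_j)) · u_j.

Step by step this gives:
  u_1 = (1, 3, -2)
  u_2 = (17/7, -5/7, 1/7)
  u_3 = (19/90, 19/18, 76/45)

Orthogonality check:
  u_2 · u_1 = 0 (should be 0)
  u_3 · u_1 = 0 (should be 0)
  u_3 · u_2 = 0 (should be 0)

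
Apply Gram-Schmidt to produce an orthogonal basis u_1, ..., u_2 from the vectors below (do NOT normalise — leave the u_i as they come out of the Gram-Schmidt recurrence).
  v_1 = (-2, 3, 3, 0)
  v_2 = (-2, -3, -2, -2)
Orthogonal basis:
  u_1 = (-2, 3, 3, 0)
  u_2 = (-3, -3/2, -1/2, -2)

Apply the Gram-Schmidt recurrence
  u_1 = v_1
  u_i = v_i − Σ_{j<i} ((v_i · u_j) / (u_j · u_j)) · u_j.

Step by step this gives:
  u_1 = (-2, 3, 3, 0)
  u_2 = (-3, -3/2, -1/2, -2)

Orthogonality check:
  u_2 · u_1 = 0 (should be 0)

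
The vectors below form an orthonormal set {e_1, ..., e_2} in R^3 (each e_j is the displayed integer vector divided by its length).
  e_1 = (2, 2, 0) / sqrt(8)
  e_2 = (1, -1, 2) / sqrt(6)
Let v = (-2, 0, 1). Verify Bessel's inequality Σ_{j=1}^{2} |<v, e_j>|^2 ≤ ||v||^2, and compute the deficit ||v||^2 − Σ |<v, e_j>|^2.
Σ |<v, e_j>|^2 = 2; ||v||^2 = 5; deficit = 3

Write each e_j = u_j / sqrt(<u_j, u_j>) where u_j is the displayed integer vector. Then <v, e_j> = <v, u_j> / sqrt(<u_j, u_j>), so |<v, e_j>|^2 = <v, u_j>^2 / <u_j, u_j>.
Coefficients: <v, e_1> = -4/sqrt(8), <v, e_2> = 0/sqrt(6).
Square and sum: Σ |<v, e_j>|^2 = 2.
Compute ||v||^2 = v·v = 5.
Deficit = 5 − 2 = 3 ≥ 0, confirming Bessel's inequality. (The deficit equals ||v − Σ <v,e_j> e_j||^2, the squared distance from v to span{e_j}.)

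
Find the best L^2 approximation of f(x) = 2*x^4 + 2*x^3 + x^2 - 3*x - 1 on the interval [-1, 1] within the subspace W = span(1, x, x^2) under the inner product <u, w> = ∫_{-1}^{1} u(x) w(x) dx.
g(x) = 19*x^2/7 - 9*x/5 - 41/35

The best approximation g ∈ W is the orthogonal projection of f onto W. Writing g = a_0 + a_1 x + a_2 x^2, the coefficients solve the normal equations G · a = b where
  G_{ij} = <φ_i, φ_j> and b_i = <f, φ_i>, with φ_0 = 1, φ_1 = x, φ_2 = x^2.
G =
  [2, 0, 2/3]
  [0, 2/3, 0]
  [2/3, 0, 2/5],
b = (-8/15, -6/5, 32/105).
Solving gives a_0 = -41/35, a_1 = -9/5, a_2 = 19/7, so
  g(x) = 19*x^2/7 - 9*x/5 - 41/35.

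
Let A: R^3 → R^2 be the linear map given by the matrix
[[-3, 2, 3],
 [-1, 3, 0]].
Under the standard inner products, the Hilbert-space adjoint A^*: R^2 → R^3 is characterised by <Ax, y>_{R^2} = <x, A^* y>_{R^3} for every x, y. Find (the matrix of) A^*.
A^* = A^T =
[[-3, -1],
 [2, 3],
 [3, 0]]

For real matrices with standard dot products, the defining identity <Ax, y> = <x, A^* y> gives (Ax)^T y = x^T (A^*) y, i.e. x^T A^T y = x^T (A^*) y. Since this holds for all x, y, we must have A^* = A^T. Therefore
A^* =
[[-3, -1],
 [2, 3],
 [3, 0]].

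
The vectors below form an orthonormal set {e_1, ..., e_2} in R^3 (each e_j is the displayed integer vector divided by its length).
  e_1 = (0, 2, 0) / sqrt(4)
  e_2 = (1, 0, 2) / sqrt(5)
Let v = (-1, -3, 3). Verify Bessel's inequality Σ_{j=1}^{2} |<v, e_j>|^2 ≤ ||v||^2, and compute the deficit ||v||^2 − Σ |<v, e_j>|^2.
Σ |<v, e_j>|^2 = 14; ||v||^2 = 19; deficit = 5

Write each e_j = u_j / sqrt(<u_j, u_j>) where u_j is the displayed integer vector. Then <v, e_j> = <v, u_j> / sqrt(<u_j, u_j>), so |<v, e_j>|^2 = <v, u_j>^2 / <u_j, u_j>.
Coefficients: <v, e_1> = -6/sqrt(4), <v, e_2> = 5/sqrt(5).
Square and sum: Σ |<v, e_j>|^2 = 14.
Compute ||v||^2 = v·v = 19.
Deficit = 19 − 14 = 5 ≥ 0, confirming Bessel's inequality. (The deficit equals ||v − Σ <v,e_j> e_j||^2, the squared distance from v to span{e_j}.)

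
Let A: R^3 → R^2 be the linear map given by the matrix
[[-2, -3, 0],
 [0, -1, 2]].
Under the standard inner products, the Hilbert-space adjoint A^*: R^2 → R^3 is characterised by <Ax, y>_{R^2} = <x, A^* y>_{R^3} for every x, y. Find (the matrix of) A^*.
A^* = A^T =
[[-2, 0],
 [-3, -1],
 [0, 2]]

For real matrices with standard dot products, the defining identity <Ax, y> = <x, A^* y> gives (Ax)^T y = x^T (A^*) y, i.e. x^T A^T y = x^T (A^*) y. Since this holds for all x, y, we must have A^* = A^T. Therefore
A^* =
[[-2, 0],
 [-3, -1],
 [0, 2]].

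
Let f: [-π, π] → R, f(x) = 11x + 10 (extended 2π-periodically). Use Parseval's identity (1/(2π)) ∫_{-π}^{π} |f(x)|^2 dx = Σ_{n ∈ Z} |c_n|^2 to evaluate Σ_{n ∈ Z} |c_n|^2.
Σ |c_n|^2 = 121π^2/3 + 100

Expand and integrate term by term over [-π, π]:
  ∫ (11x)^2 dx = 121·(2π^3/3); ∫ 2·11·(10)·x dx = 0 (odd integrand); ∫ 10^2 dx = 100·2π.
So (1/(2π)) ∫_{-π}^{π} (11x + 10)^2 dx = 121π^2/3 + 100 = 121π^2/3 + 100.
Parseval ⇒ Σ |c_n|^2 = 121π^2/3 + 100.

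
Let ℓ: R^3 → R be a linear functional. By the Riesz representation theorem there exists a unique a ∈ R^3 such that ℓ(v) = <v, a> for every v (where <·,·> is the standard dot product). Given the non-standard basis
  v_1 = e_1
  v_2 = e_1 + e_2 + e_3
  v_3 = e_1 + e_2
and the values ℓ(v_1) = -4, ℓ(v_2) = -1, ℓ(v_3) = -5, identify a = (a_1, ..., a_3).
a = (-4, -1, 4)

Write a = (a_1, ..., a_3) in the standard basis. For each basis vector v_i, ℓ(v_i) = <v_i, a> is a linear equation in the a_j's. Collect the n equations into a matrix system V a = ℓ, where row i of V is v_i (expressed in the standard basis). Since V is invertible (lower-triangular with 1s on the diagonal, up to permutation), solve by back-substitution:
  V =
[[1, 0, 0],
 [1, 1, 1],
 [1, 1, 0]]
  V a = (-4, -1, -5)
Solving gives a = (-4, -1, 4).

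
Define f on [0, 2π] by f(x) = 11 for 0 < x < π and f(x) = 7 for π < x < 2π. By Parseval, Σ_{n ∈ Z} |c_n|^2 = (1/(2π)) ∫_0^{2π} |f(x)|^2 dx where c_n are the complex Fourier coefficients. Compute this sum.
Σ |c_n|^2 = 85

Parseval equates the L^2 energy of f (normalised by 1/(2π)) with the ℓ^2 sum of its Fourier coefficients: (1/(2π)) ∫_0^{2π} |f|^2 = Σ |c_n|^2.
Compute the left side: (1/(2π)) [∫_0^π 11^2 dx + ∫_π^{2π} 7^2 dx] = (1/(2π)) · (121π + 49π) = (121 + 49)/2 = 85.
So Σ_{n ∈ Z} |c_n|^2 = 85.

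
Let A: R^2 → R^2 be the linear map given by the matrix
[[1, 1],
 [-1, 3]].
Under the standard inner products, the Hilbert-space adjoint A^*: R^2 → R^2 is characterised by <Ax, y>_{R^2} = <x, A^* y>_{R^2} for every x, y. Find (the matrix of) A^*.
A^* = A^T =
[[1, -1],
 [1, 3]]

For real matrices with standard dot products, the defining identity <Ax, y> = <x, A^* y> gives (Ax)^T y = x^T (A^*) y, i.e. x^T A^T y = x^T (A^*) y. Since this holds for all x, y, we must have A^* = A^T. Therefore
A^* =
[[1, -1],
 [1, 3]].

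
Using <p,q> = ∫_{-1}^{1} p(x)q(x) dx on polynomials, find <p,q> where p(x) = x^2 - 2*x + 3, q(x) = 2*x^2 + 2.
<p,q> = 272/15

Expand the product: p(x)·q(x) = 2*x^4 - 4*x^3 + 8*x^2 - 4*x + 6.
∫_{-1}^{1} of each monomial x^k gives [2/(k+1) if k even, 0 if k odd]. Integrating term-by-term (or equivalently evaluating the antiderivative F(x) = 2*x^5/5 - x^4 + 8*x^3/3 - 2*x^2 + 6*x at the endpoints):
  F(1) − F(−1) = 91/15 − (-181/15) = 272/15.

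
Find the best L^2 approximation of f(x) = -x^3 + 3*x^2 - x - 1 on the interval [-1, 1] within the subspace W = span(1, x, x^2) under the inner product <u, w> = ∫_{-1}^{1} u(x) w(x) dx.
g(x) = 3*x^2 - 8*x/5 - 1

The best approximation g ∈ W is the orthogonal projection of f onto W. Writing g = a_0 + a_1 x + a_2 x^2, the coefficients solve the normal equations G · a = b where
  G_{ij} = <φ_i, φ_j> and b_i = <f, φ_i>, with φ_0 = 1, φ_1 = x, φ_2 = x^2.
G =
  [2, 0, 2/3]
  [0, 2/3, 0]
  [2/3, 0, 2/5],
b = (0, -16/15, 8/15).
Solving gives a_0 = -1, a_1 = -8/5, a_2 = 3, so
  g(x) = 3*x^2 - 8*x/5 - 1.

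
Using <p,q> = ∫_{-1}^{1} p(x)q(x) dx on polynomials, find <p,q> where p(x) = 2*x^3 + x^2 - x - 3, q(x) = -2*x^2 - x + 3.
<p,q> = -194/15

Expand the product: p(x)·q(x) = -4*x^5 - 4*x^4 + 7*x^3 + 10*x^2 - 9.
∫_{-1}^{1} of each monomial x^k gives [2/(k+1) if k even, 0 if k odd]. Integrating term-by-term (or equivalently evaluating the antiderivative F(x) = -2*x^6/3 - 4*x^5/5 + 7*x^4/4 + 10*x^3/3 - 9*x at the endpoints):
  F(1) − F(−1) = -323/60 − (151/20) = -194/15.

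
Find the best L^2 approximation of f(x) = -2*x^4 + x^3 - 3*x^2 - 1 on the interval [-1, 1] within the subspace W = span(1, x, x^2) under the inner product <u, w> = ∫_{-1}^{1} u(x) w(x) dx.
g(x) = -33*x^2/7 + 3*x/5 - 29/35

The best approximation g ∈ W is the orthogonal projection of f onto W. Writing g = a_0 + a_1 x + a_2 x^2, the coefficients solve the normal equations G · a = b where
  G_{ij} = <φ_i, φ_j> and b_i = <f, φ_i>, with φ_0 = 1, φ_1 = x, φ_2 = x^2.
G =
  [2, 0, 2/3]
  [0, 2/3, 0]
  [2/3, 0, 2/5],
b = (-24/5, 2/5, -256/105).
Solving gives a_0 = -29/35, a_1 = 3/5, a_2 = -33/7, so
  g(x) = -33*x^2/7 + 3*x/5 - 29/35.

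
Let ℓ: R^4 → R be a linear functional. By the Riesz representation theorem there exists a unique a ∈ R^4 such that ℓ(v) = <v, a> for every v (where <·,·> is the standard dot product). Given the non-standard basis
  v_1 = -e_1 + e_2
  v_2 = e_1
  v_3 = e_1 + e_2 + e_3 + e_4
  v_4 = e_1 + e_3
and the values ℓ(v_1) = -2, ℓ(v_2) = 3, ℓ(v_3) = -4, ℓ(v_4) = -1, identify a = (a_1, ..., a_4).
a = (3, 1, -4, -4)

Write a = (a_1, ..., a_4) in the standard basis. For each basis vector v_i, ℓ(v_i) = <v_i, a> is a linear equation in the a_j's. Collect the n equations into a matrix system V a = ℓ, where row i of V is v_i (expressed in the standard basis). Since V is invertible (lower-triangular with 1s on the diagonal, up to permutation), solve by back-substitution:
  V =
[[-1, 1, 0, 0],
 [1, 0, 0, 0],
 [1, 1, 1, 1],
 [1, 0, 1, 0]]
  V a = (-2, 3, -4, -1)
Solving gives a = (3, 1, -4, -4).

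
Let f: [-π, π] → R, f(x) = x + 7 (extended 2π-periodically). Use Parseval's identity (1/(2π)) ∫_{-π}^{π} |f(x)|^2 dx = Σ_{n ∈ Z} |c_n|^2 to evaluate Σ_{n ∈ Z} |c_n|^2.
Σ |c_n|^2 = π^2/3 + 49

Expand and integrate term by term over [-π, π]:
  ∫ (x)^2 dx = 1·(2π^3/3); ∫ 2·1·(7)·x dx = 0 (odd integrand); ∫ 7^2 dx = 49·2π.
So (1/(2π)) ∫_{-π}^{π} (x + 7)^2 dx = 1π^2/3 + 49 = π^2/3 + 49.
Parseval ⇒ Σ |c_n|^2 = π^2/3 + 49.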